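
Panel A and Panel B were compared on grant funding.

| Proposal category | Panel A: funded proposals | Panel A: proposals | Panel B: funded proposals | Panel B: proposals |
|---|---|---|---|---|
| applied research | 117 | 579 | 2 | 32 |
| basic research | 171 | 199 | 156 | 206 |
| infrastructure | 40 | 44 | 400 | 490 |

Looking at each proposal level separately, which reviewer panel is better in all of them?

Applied research: Panel A 117/579 = 20.2%, Panel B 2/32 = 6.2% → Panel A
Basic research: Panel A 171/199 = 85.9%, Panel B 156/206 = 75.7% → Panel A
Infrastructure: Panel A 40/44 = 90.9%, Panel B 400/490 = 81.6% → Panel A
Panel A has the higher rate in all 3 groups.

Panel A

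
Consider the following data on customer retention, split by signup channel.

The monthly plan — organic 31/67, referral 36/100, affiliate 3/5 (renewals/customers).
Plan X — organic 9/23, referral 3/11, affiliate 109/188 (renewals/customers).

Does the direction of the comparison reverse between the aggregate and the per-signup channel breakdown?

Yes

Organic: the monthly plan 31/67 = 46.3%, Plan X 9/23 = 39.1% → the monthly plan
Referral: the monthly plan 36/100 = 36.0%, Plan X 3/11 = 27.3% → the monthly plan
Affiliate: the monthly plan 3/5 = 60.0%, Plan X 109/188 = 58.0% → the monthly plan
Overall: the monthly plan 70/172 = 40.7%, Plan X 121/222 = 54.5% → Plan X
The monthly plan wins each signup group but Plan X wins overall — the comparison reverses. The monthly plan's customers skew toward referral, which has a lower base rate.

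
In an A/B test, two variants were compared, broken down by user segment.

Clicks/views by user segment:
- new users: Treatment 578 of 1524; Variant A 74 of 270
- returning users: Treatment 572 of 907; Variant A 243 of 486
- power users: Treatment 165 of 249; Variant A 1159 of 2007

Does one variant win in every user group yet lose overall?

New users: Treatment 578/1524 = 37.9%, Variant A 74/270 = 27.4% → Treatment
Returning users: Treatment 572/907 = 63.1%, Variant A 243/486 = 50.0% → Treatment
Power users: Treatment 165/249 = 66.3%, Variant A 1159/2007 = 57.7% → Treatment
Overall: Treatment 1315/2680 = 49.1%, Variant A 1476/2763 = 53.4% → Variant A
Treatment wins each user group but Variant A wins overall — the comparison reverses. Treatment's views skew toward new users, which has a lower base rate.

Yes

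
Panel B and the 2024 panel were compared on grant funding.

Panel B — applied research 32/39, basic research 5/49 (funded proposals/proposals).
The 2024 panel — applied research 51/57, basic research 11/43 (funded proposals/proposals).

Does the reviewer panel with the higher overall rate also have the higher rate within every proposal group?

Yes

Applied research: Panel B 32/39 = 82.1%, the 2024 panel 51/57 = 89.5% → the 2024 panel
Basic research: Panel B 5/49 = 10.2%, the 2024 panel 11/43 = 25.6% → the 2024 panel
Overall: Panel B 37/88 = 42.0%, the 2024 panel 62/100 = 62.0% → the 2024 panel
The 2024 panel wins overall and in every proposal group — no reversal.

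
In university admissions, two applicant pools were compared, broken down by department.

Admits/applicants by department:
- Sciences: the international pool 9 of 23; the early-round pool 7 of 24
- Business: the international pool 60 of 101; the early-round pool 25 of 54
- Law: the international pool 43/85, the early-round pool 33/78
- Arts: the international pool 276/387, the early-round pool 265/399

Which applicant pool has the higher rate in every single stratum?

Sciences: the international pool 9/23 = 39.1%, the early-round pool 7/24 = 29.2% → the international pool
Business: the international pool 60/101 = 59.4%, the early-round pool 25/54 = 46.3% → the international pool
Law: the international pool 43/85 = 50.6%, the early-round pool 33/78 = 42.3% → the international pool
Arts: the international pool 276/387 = 71.3%, the early-round pool 265/399 = 66.4% → the international pool
The international pool has the higher rate in all 4 groups.

the international pool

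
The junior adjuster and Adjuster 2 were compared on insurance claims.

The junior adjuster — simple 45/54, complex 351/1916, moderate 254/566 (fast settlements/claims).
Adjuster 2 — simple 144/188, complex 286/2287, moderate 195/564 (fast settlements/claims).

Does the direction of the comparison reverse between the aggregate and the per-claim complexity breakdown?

Simple: the junior adjuster 45/54 = 83.3%, Adjuster 2 144/188 = 76.6% → the junior adjuster
Complex: the junior adjuster 351/1916 = 18.3%, Adjuster 2 286/2287 = 12.5% → the junior adjuster
Moderate: the junior adjuster 254/566 = 44.9%, Adjuster 2 195/564 = 34.6% → the junior adjuster
Overall: the junior adjuster 650/2536 = 25.6%, Adjuster 2 625/3039 = 20.6% → the junior adjuster
The junior adjuster wins overall and in every claim group — no reversal.

No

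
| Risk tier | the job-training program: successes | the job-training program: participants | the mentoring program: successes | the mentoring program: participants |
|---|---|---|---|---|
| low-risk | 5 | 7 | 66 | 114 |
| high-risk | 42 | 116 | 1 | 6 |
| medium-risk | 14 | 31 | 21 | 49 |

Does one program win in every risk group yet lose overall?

Low-risk: the job-training program 5/7 = 71.4%, the mentoring program 66/114 = 57.9% → the job-training program
High-risk: the job-training program 42/116 = 36.2%, the mentoring program 1/6 = 16.7% → the job-training program
Medium-risk: the job-training program 14/31 = 45.2%, the mentoring program 21/49 = 42.9% → the job-training program
Overall: the job-training program 61/154 = 39.6%, the mentoring program 88/169 = 52.1% → the mentoring program
The job-training program wins each risk group but the mentoring program wins overall — the comparison reverses. The job-training program's participants skew toward high-risk, which has a lower base rate.

Yes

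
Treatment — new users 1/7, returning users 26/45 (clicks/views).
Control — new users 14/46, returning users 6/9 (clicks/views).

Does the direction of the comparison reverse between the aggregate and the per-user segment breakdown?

New users: Treatment 1/7 = 14.3%, Control 14/46 = 30.4% → Control
Returning users: Treatment 26/45 = 57.8%, Control 6/9 = 66.7% → Control
Overall: Treatment 27/52 = 51.9%, Control 20/55 = 36.4% → Treatment
Control wins each user group but Treatment wins overall — the comparison reverses. Control's views skew toward new users, which has a lower base rate.

Yes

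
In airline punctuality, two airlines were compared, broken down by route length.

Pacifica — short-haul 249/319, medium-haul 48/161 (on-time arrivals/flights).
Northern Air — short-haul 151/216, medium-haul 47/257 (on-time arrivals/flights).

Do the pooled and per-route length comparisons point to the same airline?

Yes

Short-haul: Pacifica 249/319 = 78.1%, Northern Air 151/216 = 69.9% → Pacifica
Medium-haul: Pacifica 48/161 = 29.8%, Northern Air 47/257 = 18.3% → Pacifica
Overall: Pacifica 297/480 = 61.9%, Northern Air 198/473 = 41.9% → Pacifica
Pacifica wins overall and in every route group — no reversal.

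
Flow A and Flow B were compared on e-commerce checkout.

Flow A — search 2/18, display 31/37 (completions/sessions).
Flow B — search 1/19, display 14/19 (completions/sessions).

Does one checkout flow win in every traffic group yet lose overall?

Search: Flow A 2/18 = 11.1%, Flow B 1/19 = 5.3% → Flow A
Display: Flow A 31/37 = 83.8%, Flow B 14/19 = 73.7% → Flow A
Overall: Flow A 33/55 = 60.0%, Flow B 15/38 = 39.5% → Flow A
Flow A wins overall and in every traffic group — no reversal.

No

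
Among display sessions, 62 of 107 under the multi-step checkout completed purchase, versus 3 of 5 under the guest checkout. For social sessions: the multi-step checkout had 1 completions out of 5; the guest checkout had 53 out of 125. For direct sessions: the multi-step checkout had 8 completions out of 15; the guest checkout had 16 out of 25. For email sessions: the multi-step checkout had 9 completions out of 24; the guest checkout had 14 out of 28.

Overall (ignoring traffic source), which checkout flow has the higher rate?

the multi-step checkout

Display: the multi-step checkout 62/107 = 57.9%, the guest checkout 3/5 = 60.0% → the guest checkout
Social: the multi-step checkout 1/5 = 20.0%, the guest checkout 53/125 = 42.4% → the guest checkout
Direct: the multi-step checkout 8/15 = 53.3%, the guest checkout 16/25 = 64.0% → the guest checkout
Email: the multi-step checkout 9/24 = 37.5%, the guest checkout 14/28 = 50.0% → the guest checkout
Overall: the multi-step checkout 80/151 = 53.0%, the guest checkout 86/183 = 47.0% → the multi-step checkout
(The guest checkout wins every traffic group but the multi-step checkout wins overall — the guest checkout's sessions skew toward the low-rate social group.)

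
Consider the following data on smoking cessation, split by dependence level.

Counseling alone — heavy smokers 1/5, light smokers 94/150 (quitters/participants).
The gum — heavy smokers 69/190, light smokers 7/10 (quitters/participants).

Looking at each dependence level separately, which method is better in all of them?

the gum

Heavy smokers: counseling alone 1/5 = 20.0%, the gum 69/190 = 36.3% → the gum
Light smokers: counseling alone 94/150 = 62.7%, the gum 7/10 = 70.0% → the gum
The gum has the higher rate in both groups.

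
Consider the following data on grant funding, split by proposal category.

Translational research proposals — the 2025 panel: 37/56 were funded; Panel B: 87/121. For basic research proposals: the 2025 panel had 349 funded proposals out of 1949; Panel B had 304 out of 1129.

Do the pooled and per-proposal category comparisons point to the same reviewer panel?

Yes

Translational research: the 2025 panel 37/56 = 66.1%, Panel B 87/121 = 71.9% → Panel B
Basic research: the 2025 panel 349/1949 = 17.9%, Panel B 304/1129 = 26.9% → Panel B
Overall: the 2025 panel 386/2005 = 19.3%, Panel B 391/1250 = 31.3% → Panel B
Panel B wins overall and in every proposal group — no reversal.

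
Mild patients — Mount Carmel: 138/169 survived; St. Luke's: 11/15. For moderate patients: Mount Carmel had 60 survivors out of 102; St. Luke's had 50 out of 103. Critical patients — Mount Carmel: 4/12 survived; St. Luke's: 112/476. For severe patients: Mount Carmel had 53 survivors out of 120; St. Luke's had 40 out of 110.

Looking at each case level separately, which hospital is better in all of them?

Mild: Mount Carmel 138/169 = 81.7%, St. Luke's 11/15 = 73.3% → Mount Carmel
Moderate: Mount Carmel 60/102 = 58.8%, St. Luke's 50/103 = 48.5% → Mount Carmel
Critical: Mount Carmel 4/12 = 33.3%, St. Luke's 112/476 = 23.5% → Mount Carmel
Severe: Mount Carmel 53/120 = 44.2%, St. Luke's 40/110 = 36.4% → Mount Carmel
Mount Carmel has the higher rate in all 4 groups.

Mount Carmel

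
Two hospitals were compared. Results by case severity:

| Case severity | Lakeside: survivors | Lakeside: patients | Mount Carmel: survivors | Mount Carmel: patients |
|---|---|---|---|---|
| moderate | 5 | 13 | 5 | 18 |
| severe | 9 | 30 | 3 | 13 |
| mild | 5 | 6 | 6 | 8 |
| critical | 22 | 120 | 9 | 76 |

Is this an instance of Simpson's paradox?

No

Moderate: Lakeside 5/13 = 38.5%, Mount Carmel 5/18 = 27.8% → Lakeside
Severe: Lakeside 9/30 = 30.0%, Mount Carmel 3/13 = 23.1% → Lakeside
Mild: Lakeside 5/6 = 83.3%, Mount Carmel 6/8 = 75.0% → Lakeside
Critical: Lakeside 22/120 = 18.3%, Mount Carmel 9/76 = 11.8% → Lakeside
Overall: Lakeside 41/169 = 24.3%, Mount Carmel 23/115 = 20.0% → Lakeside
Lakeside wins overall and in every case group — no reversal.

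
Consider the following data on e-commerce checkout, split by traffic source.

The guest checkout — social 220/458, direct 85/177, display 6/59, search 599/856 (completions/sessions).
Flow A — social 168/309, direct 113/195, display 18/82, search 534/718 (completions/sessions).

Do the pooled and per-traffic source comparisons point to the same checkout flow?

Yes

Social: the guest checkout 220/458 = 48.0%, Flow A 168/309 = 54.4% → Flow A
Direct: the guest checkout 85/177 = 48.0%, Flow A 113/195 = 57.9% → Flow A
Display: the guest checkout 6/59 = 10.2%, Flow A 18/82 = 22.0% → Flow A
Search: the guest checkout 599/856 = 70.0%, Flow A 534/718 = 74.4% → Flow A
Overall: the guest checkout 910/1550 = 58.7%, Flow A 833/1304 = 63.9% → Flow A
Flow A wins overall and in every traffic group — no reversal.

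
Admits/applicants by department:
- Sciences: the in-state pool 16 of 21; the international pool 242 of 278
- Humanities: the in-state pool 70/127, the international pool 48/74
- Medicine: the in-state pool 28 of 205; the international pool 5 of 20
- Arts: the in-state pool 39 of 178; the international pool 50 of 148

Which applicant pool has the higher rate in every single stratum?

the international pool

Sciences: the in-state pool 16/21 = 76.2%, the international pool 242/278 = 87.1% → the international pool
Humanities: the in-state pool 70/127 = 55.1%, the international pool 48/74 = 64.9% → the international pool
Medicine: the in-state pool 28/205 = 13.7%, the international pool 5/20 = 25.0% → the international pool
Arts: the in-state pool 39/178 = 21.9%, the international pool 50/148 = 33.8% → the international pool
The international pool has the higher rate in all 4 groups.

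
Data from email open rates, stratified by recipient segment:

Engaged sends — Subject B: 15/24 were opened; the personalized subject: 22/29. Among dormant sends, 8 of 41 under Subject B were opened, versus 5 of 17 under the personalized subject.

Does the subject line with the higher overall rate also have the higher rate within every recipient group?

Engaged: Subject B 15/24 = 62.5%, the personalized subject 22/29 = 75.9% → the personalized subject
Dormant: Subject B 8/41 = 19.5%, the personalized subject 5/17 = 29.4% → the personalized subject
Overall: Subject B 23/65 = 35.4%, the personalized subject 27/46 = 58.7% → the personalized subject
The personalized subject wins overall and in every recipient group — no reversal.

Yes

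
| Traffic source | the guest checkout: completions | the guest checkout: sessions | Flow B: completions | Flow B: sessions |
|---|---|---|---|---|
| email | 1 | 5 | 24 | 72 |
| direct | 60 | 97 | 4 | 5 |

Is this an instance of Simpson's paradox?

Email: the guest checkout 1/5 = 20.0%, Flow B 24/72 = 33.3% → Flow B
Direct: the guest checkout 60/97 = 61.9%, Flow B 4/5 = 80.0% → Flow B
Overall: the guest checkout 61/102 = 59.8%, Flow B 28/77 = 36.4% → the guest checkout
Flow B wins each traffic group but the guest checkout wins overall — the comparison reverses. Flow B's sessions skew toward email, which has a lower base rate.

Yes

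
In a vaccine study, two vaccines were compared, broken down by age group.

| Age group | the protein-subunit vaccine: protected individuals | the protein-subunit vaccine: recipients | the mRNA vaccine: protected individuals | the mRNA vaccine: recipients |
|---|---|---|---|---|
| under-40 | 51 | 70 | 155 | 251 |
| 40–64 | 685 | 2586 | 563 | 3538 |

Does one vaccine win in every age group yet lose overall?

Under-40: the protein-subunit vaccine 51/70 = 72.9%, the mRNA vaccine 155/251 = 61.8% → the protein-subunit vaccine
40–64: the protein-subunit vaccine 685/2586 = 26.5%, the mRNA vaccine 563/3538 = 15.9% → the protein-subunit vaccine
Overall: the protein-subunit vaccine 736/2656 = 27.7%, the mRNA vaccine 718/3789 = 18.9% → the protein-subunit vaccine
The protein-subunit vaccine wins overall and in every age group — no reversal.

No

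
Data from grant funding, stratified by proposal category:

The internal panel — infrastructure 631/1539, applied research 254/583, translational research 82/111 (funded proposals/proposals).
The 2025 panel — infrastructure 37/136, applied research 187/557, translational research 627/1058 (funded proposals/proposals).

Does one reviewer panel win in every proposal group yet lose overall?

Yes

Infrastructure: the internal panel 631/1539 = 41.0%, the 2025 panel 37/136 = 27.2% → the internal panel
Applied research: the internal panel 254/583 = 43.6%, the 2025 panel 187/557 = 33.6% → the internal panel
Translational research: the internal panel 82/111 = 73.9%, the 2025 panel 627/1058 = 59.3% → the internal panel
Overall: the internal panel 967/2233 = 43.3%, the 2025 panel 851/1751 = 48.6% → the 2025 panel
The internal panel wins each proposal group but the 2025 panel wins overall — the comparison reverses. The internal panel's proposals skew toward infrastructure, which has a lower base rate.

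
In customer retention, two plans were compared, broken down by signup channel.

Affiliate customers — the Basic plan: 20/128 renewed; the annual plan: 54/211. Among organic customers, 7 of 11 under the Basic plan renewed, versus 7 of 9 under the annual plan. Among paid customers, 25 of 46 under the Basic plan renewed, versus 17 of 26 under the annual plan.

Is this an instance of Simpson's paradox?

No

Affiliate: the Basic plan 20/128 = 15.6%, the annual plan 54/211 = 25.6% → the annual plan
Organic: the Basic plan 7/11 = 63.6%, the annual plan 7/9 = 77.8% → the annual plan
Paid: the Basic plan 25/46 = 54.3%, the annual plan 17/26 = 65.4% → the annual plan
Overall: the Basic plan 52/185 = 28.1%, the annual plan 78/246 = 31.7% → the annual plan
The annual plan wins overall and in every signup group — no reversal.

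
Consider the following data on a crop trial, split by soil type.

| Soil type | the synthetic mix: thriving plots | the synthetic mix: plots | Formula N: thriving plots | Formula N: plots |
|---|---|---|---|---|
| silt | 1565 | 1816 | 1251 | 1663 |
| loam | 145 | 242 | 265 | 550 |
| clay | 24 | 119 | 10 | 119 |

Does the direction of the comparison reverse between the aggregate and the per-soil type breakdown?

Silt: the synthetic mix 1565/1816 = 86.2%, Formula N 1251/1663 = 75.2% → the synthetic mix
Loam: the synthetic mix 145/242 = 59.9%, Formula N 265/550 = 48.2% → the synthetic mix
Clay: the synthetic mix 24/119 = 20.2%, Formula N 10/119 = 8.4% → the synthetic mix
Overall: the synthetic mix 1734/2177 = 79.7%, Formula N 1526/2332 = 65.4% → the synthetic mix
The synthetic mix wins overall and in every soil group — no reversal.

No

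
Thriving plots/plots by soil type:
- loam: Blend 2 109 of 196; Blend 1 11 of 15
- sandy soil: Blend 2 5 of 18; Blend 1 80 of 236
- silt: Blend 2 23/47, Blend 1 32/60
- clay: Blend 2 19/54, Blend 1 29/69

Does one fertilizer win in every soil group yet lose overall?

Yes

Loam: Blend 2 109/196 = 55.6%, Blend 1 11/15 = 73.3% → Blend 1
Sandy soil: Blend 2 5/18 = 27.8%, Blend 1 80/236 = 33.9% → Blend 1
Silt: Blend 2 23/47 = 48.9%, Blend 1 32/60 = 53.3% → Blend 1
Clay: Blend 2 19/54 = 35.2%, Blend 1 29/69 = 42.0% → Blend 1
Overall: Blend 2 156/315 = 49.5%, Blend 1 152/380 = 40.0% → Blend 2
Blend 1 wins each soil group but Blend 2 wins overall — the comparison reverses. Blend 1's plots skew toward sandy soil, which has a lower base rate.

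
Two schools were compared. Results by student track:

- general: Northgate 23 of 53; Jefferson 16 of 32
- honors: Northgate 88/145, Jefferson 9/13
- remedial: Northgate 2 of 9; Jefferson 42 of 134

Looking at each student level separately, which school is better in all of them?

General: Northgate 23/53 = 43.4%, Jefferson 16/32 = 50.0% → Jefferson
Honors: Northgate 88/145 = 60.7%, Jefferson 9/13 = 69.2% → Jefferson
Remedial: Northgate 2/9 = 22.2%, Jefferson 42/134 = 31.3% → Jefferson
Jefferson has the higher rate in all 3 groups.

Jefferson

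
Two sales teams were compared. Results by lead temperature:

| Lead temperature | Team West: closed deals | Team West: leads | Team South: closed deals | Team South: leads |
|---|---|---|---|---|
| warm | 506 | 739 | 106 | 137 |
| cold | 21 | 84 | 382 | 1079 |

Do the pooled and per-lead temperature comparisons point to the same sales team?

Warm: Team West 506/739 = 68.5%, Team South 106/137 = 77.4% → Team South
Cold: Team West 21/84 = 25.0%, Team South 382/1079 = 35.4% → Team South
Overall: Team West 527/823 = 64.0%, Team South 488/1216 = 40.1% → Team West
Team South wins each lead group but Team West wins overall — the comparison reverses. Team South's leads skew toward cold, which has a lower base rate.

No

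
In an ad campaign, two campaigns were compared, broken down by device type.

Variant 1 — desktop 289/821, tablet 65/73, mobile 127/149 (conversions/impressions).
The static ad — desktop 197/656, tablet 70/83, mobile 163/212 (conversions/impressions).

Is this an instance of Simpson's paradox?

No

Desktop: Variant 1 289/821 = 35.2%, the static ad 197/656 = 30.0% → Variant 1
Tablet: Variant 1 65/73 = 89.0%, the static ad 70/83 = 84.3% → Variant 1
Mobile: Variant 1 127/149 = 85.2%, the static ad 163/212 = 76.9% → Variant 1
Overall: Variant 1 481/1043 = 46.1%, the static ad 430/951 = 45.2% → Variant 1
Variant 1 wins overall and in every device group — no reversal.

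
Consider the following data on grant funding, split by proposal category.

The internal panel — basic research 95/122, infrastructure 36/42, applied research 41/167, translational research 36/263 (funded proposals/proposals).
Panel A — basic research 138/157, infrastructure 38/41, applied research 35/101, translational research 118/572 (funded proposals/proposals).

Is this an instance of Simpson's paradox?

Basic research: the internal panel 95/122 = 77.9%, Panel A 138/157 = 87.9% → Panel A
Infrastructure: the internal panel 36/42 = 85.7%, Panel A 38/41 = 92.7% → Panel A
Applied research: the internal panel 41/167 = 24.6%, Panel A 35/101 = 34.7% → Panel A
Translational research: the internal panel 36/263 = 13.7%, Panel A 118/572 = 20.6% → Panel A
Overall: the internal panel 208/594 = 35.0%, Panel A 329/871 = 37.8% → Panel A
Panel A wins overall and in every proposal group — no reversal.

No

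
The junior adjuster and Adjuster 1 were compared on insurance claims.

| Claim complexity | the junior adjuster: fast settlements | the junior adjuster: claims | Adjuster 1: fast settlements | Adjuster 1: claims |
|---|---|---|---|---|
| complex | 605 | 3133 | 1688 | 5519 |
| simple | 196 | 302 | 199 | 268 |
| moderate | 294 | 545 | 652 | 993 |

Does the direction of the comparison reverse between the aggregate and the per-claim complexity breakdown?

No

Complex: the junior adjuster 605/3133 = 19.3%, Adjuster 1 1688/5519 = 30.6% → Adjuster 1
Simple: the junior adjuster 196/302 = 64.9%, Adjuster 1 199/268 = 74.3% → Adjuster 1
Moderate: the junior adjuster 294/545 = 53.9%, Adjuster 1 652/993 = 65.7% → Adjuster 1
Overall: the junior adjuster 1095/3980 = 27.5%, Adjuster 1 2539/6780 = 37.4% → Adjuster 1
Adjuster 1 wins overall and in every claim group — no reversal.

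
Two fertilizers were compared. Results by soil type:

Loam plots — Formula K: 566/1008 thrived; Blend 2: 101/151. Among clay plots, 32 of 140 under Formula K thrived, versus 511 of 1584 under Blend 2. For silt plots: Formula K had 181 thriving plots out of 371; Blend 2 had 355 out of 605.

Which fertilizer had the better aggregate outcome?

Formula K

Loam: Formula K 566/1008 = 56.2%, Blend 2 101/151 = 66.9% → Blend 2
Clay: Formula K 32/140 = 22.9%, Blend 2 511/1584 = 32.3% → Blend 2
Silt: Formula K 181/371 = 48.8%, Blend 2 355/605 = 58.7% → Blend 2
Overall: Formula K 779/1519 = 51.3%, Blend 2 967/2340 = 41.3% → Formula K
(Blend 2 wins every soil group but Formula K wins overall — Blend 2's plots skew toward the low-rate clay group.)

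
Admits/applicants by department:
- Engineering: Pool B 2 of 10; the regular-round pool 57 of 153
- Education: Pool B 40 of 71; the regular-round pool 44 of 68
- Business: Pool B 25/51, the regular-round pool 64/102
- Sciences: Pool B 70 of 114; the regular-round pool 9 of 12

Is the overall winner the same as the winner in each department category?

No

Engineering: Pool B 2/10 = 20.0%, the regular-round pool 57/153 = 37.3% → the regular-round pool
Education: Pool B 40/71 = 56.3%, the regular-round pool 44/68 = 64.7% → the regular-round pool
Business: Pool B 25/51 = 49.0%, the regular-round pool 64/102 = 62.7% → the regular-round pool
Sciences: Pool B 70/114 = 61.4%, the regular-round pool 9/12 = 75.0% → the regular-round pool
Overall: Pool B 137/246 = 55.7%, the regular-round pool 174/335 = 51.9% → Pool B
The regular-round pool wins each department group but Pool B wins overall — the comparison reverses. The regular-round pool's applicants skew toward Engineering, which has a lower base rate.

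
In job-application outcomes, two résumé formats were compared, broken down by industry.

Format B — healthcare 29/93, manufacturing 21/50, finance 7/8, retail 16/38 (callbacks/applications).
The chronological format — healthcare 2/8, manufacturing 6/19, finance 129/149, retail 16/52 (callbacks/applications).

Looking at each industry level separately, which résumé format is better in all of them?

Healthcare: Format B 29/93 = 31.2%, the chronological format 2/8 = 25.0% → Format B
Manufacturing: Format B 21/50 = 42.0%, the chronological format 6/19 = 31.6% → Format B
Finance: Format B 7/8 = 87.5%, the chronological format 129/149 = 86.6% → Format B
Retail: Format B 16/38 = 42.1%, the chronological format 16/52 = 30.8% → Format B
Format B has the higher rate in all 4 groups.

Format B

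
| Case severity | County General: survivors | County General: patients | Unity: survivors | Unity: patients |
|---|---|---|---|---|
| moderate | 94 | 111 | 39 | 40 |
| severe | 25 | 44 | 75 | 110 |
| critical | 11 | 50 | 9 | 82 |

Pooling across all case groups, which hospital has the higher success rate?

Moderate: County General 94/111 = 84.7%, Unity 39/40 = 97.5% → Unity
Severe: County General 25/44 = 56.8%, Unity 75/110 = 68.2% → Unity
Critical: County General 11/50 = 22.0%, Unity 9/82 = 11.0% → County General
Overall: County General 130/205 = 63.4%, Unity 123/232 = 53.0% → County General
(Neither sweeps every case group, but County General has the higher pooled rate.)

County General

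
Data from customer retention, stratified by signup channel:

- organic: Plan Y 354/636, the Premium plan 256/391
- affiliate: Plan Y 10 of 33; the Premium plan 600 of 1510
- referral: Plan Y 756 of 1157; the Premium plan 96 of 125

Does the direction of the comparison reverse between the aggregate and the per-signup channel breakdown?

Yes

Organic: Plan Y 354/636 = 55.7%, the Premium plan 256/391 = 65.5% → the Premium plan
Affiliate: Plan Y 10/33 = 30.3%, the Premium plan 600/1510 = 39.7% → the Premium plan
Referral: Plan Y 756/1157 = 65.3%, the Premium plan 96/125 = 76.8% → the Premium plan
Overall: Plan Y 1120/1826 = 61.3%, the Premium plan 952/2026 = 47.0% → Plan Y
The Premium plan wins each signup group but Plan Y wins overall — the comparison reverses. The Premium plan's customers skew toward affiliate, which has a lower base rate.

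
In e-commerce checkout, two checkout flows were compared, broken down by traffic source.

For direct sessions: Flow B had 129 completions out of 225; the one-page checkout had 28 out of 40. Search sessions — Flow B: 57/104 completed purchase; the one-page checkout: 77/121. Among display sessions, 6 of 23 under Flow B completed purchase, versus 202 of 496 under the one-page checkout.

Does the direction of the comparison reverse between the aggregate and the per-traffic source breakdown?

Direct: Flow B 129/225 = 57.3%, the one-page checkout 28/40 = 70.0% → the one-page checkout
Search: Flow B 57/104 = 54.8%, the one-page checkout 77/121 = 63.6% → the one-page checkout
Display: Flow B 6/23 = 26.1%, the one-page checkout 202/496 = 40.7% → the one-page checkout
Overall: Flow B 192/352 = 54.5%, the one-page checkout 307/657 = 46.7% → Flow B
The one-page checkout wins each traffic group but Flow B wins overall — the comparison reverses. The one-page checkout's sessions skew toward display, which has a lower base rate.

Yes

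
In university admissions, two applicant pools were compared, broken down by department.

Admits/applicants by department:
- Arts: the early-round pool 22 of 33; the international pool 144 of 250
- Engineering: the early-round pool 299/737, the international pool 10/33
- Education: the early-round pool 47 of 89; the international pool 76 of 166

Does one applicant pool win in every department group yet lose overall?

Arts: the early-round pool 22/33 = 66.7%, the international pool 144/250 = 57.6% → the early-round pool
Engineering: the early-round pool 299/737 = 40.6%, the international pool 10/33 = 30.3% → the early-round pool
Education: the early-round pool 47/89 = 52.8%, the international pool 76/166 = 45.8% → the early-round pool
Overall: the early-round pool 368/859 = 42.8%, the international pool 230/449 = 51.2% → the international pool
The early-round pool wins each department group but the international pool wins overall — the comparison reverses. The early-round pool's applicants skew toward Engineering, which has a lower base rate.

Yes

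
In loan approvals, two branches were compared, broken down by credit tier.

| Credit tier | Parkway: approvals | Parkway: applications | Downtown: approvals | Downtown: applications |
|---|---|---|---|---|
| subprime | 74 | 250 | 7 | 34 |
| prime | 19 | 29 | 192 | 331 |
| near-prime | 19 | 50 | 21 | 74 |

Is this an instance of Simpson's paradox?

Yes

Subprime: Parkway 74/250 = 29.6%, Downtown 7/34 = 20.6% → Parkway
Prime: Parkway 19/29 = 65.5%, Downtown 192/331 = 58.0% → Parkway
Near-prime: Parkway 19/50 = 38.0%, Downtown 21/74 = 28.4% → Parkway
Overall: Parkway 112/329 = 34.0%, Downtown 220/439 = 50.1% → Downtown
Parkway wins each credit group but Downtown wins overall — the comparison reverses. Parkway's applications skew toward subprime, which has a lower base rate.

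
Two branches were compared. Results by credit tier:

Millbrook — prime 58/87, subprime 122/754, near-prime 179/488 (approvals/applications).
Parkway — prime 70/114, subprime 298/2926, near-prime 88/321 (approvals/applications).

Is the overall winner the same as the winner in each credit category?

Prime: Millbrook 58/87 = 66.7%, Parkway 70/114 = 61.4% → Millbrook
Subprime: Millbrook 122/754 = 16.2%, Parkway 298/2926 = 10.2% → Millbrook
Near-prime: Millbrook 179/488 = 36.7%, Parkway 88/321 = 27.4% → Millbrook
Overall: Millbrook 359/1329 = 27.0%, Parkway 456/3361 = 13.6% → Millbrook
Millbrook wins overall and in every credit group — no reversal.

Yes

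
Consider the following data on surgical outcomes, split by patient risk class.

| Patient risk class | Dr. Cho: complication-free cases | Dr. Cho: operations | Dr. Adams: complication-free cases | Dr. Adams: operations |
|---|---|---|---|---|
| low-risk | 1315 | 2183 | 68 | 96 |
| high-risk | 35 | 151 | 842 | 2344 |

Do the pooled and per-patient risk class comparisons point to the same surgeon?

No

Low-risk: Dr. Cho 1315/2183 = 60.2%, Dr. Adams 68/96 = 70.8% → Dr. Adams
High-risk: Dr. Cho 35/151 = 23.2%, Dr. Adams 842/2344 = 35.9% → Dr. Adams
Overall: Dr. Cho 1350/2334 = 57.8%, Dr. Adams 910/2440 = 37.3% → Dr. Cho
Dr. Adams wins each patient risk group but Dr. Cho wins overall — the comparison reverses. Dr. Adams's operations skew toward high-risk, which has a lower base rate.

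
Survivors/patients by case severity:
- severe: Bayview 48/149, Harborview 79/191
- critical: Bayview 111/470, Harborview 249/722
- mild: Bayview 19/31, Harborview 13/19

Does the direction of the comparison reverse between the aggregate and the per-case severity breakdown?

No

Severe: Bayview 48/149 = 32.2%, Harborview 79/191 = 41.4% → Harborview
Critical: Bayview 111/470 = 23.6%, Harborview 249/722 = 34.5% → Harborview
Mild: Bayview 19/31 = 61.3%, Harborview 13/19 = 68.4% → Harborview
Overall: Bayview 178/650 = 27.4%, Harborview 341/932 = 36.6% → Harborview
Harborview wins overall and in every case group — no reversal.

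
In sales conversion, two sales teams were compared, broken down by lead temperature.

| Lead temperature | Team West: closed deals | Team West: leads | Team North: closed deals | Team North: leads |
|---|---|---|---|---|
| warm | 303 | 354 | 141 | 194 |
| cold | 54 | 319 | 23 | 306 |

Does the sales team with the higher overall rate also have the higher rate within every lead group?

Yes

Warm: Team West 303/354 = 85.6%, Team North 141/194 = 72.7% → Team West
Cold: Team West 54/319 = 16.9%, Team North 23/306 = 7.5% → Team West
Overall: Team West 357/673 = 53.0%, Team North 164/500 = 32.8% → Team West
Team West wins overall and in every lead group — no reversal.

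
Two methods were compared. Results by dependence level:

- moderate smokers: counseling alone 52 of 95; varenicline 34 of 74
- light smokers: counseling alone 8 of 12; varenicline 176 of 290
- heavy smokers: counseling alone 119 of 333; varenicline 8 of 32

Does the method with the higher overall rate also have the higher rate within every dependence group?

Moderate smokers: counseling alone 52/95 = 54.7%, varenicline 34/74 = 45.9% → counseling alone
Light smokers: counseling alone 8/12 = 66.7%, varenicline 176/290 = 60.7% → counseling alone
Heavy smokers: counseling alone 119/333 = 35.7%, varenicline 8/32 = 25.0% → counseling alone
Overall: counseling alone 179/440 = 40.7%, varenicline 218/396 = 55.1% → varenicline
Counseling alone wins each dependence group but varenicline wins overall — the comparison reverses. Counseling alone's participants skew toward heavy smokers, which has a lower base rate.

No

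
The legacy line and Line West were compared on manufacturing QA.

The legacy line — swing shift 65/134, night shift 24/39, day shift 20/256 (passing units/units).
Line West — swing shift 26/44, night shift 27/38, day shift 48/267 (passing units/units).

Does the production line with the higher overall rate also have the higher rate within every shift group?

Yes

Swing shift: the legacy line 65/134 = 48.5%, Line West 26/44 = 59.1% → Line West
Night shift: the legacy line 24/39 = 61.5%, Line West 27/38 = 71.1% → Line West
Day shift: the legacy line 20/256 = 7.8%, Line West 48/267 = 18.0% → Line West
Overall: the legacy line 109/429 = 25.4%, Line West 101/349 = 28.9% → Line West
Line West wins overall and in every shift group — no reversal.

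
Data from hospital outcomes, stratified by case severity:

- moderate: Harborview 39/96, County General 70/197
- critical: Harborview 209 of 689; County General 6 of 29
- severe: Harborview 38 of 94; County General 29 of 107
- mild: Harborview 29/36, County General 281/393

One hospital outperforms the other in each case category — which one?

Harborview

Moderate: Harborview 39/96 = 40.6%, County General 70/197 = 35.5% → Harborview
Critical: Harborview 209/689 = 30.3%, County General 6/29 = 20.7% → Harborview
Severe: Harborview 38/94 = 40.4%, County General 29/107 = 27.1% → Harborview
Mild: Harborview 29/36 = 80.6%, County General 281/393 = 71.5% → Harborview
Harborview has the higher rate in all 4 groups.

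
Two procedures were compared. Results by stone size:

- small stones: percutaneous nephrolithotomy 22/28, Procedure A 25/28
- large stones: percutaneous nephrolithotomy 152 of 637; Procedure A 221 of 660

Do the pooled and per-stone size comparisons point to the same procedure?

Yes

Small stones: percutaneous nephrolithotomy 22/28 = 78.6%, Procedure A 25/28 = 89.3% → Procedure A
Large stones: percutaneous nephrolithotomy 152/637 = 23.9%, Procedure A 221/660 = 33.5% → Procedure A
Overall: percutaneous nephrolithotomy 174/665 = 26.2%, Procedure A 246/688 = 35.8% → Procedure A
Procedure A wins overall and in every stone group — no reversal.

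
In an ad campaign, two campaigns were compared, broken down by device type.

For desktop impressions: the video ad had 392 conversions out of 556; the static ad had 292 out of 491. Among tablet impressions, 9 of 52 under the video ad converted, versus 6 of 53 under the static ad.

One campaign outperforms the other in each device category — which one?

the video ad

Desktop: the video ad 392/556 = 70.5%, the static ad 292/491 = 59.5% → the video ad
Tablet: the video ad 9/52 = 17.3%, the static ad 6/53 = 11.3% → the video ad
The video ad has the higher rate in both groups.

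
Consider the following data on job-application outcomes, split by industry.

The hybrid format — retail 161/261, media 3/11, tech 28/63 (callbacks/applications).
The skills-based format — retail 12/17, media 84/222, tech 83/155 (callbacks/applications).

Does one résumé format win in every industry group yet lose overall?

Retail: the hybrid format 161/261 = 61.7%, the skills-based format 12/17 = 70.6% → the skills-based format
Media: the hybrid format 3/11 = 27.3%, the skills-based format 84/222 = 37.8% → the skills-based format
Tech: the hybrid format 28/63 = 44.4%, the skills-based format 83/155 = 53.5% → the skills-based format
Overall: the hybrid format 192/335 = 57.3%, the skills-based format 179/394 = 45.4% → the hybrid format
The skills-based format wins each industry group but the hybrid format wins overall — the comparison reverses. The skills-based format's applications skew toward media, which has a lower base rate.

Yes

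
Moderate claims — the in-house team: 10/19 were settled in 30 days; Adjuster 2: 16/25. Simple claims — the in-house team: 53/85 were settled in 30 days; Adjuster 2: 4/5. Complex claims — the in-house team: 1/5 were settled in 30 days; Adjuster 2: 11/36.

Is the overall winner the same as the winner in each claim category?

No

Moderate: the in-house team 10/19 = 52.6%, Adjuster 2 16/25 = 64.0% → Adjuster 2
Simple: the in-house team 53/85 = 62.4%, Adjuster 2 4/5 = 80.0% → Adjuster 2
Complex: the in-house team 1/5 = 20.0%, Adjuster 2 11/36 = 30.6% → Adjuster 2
Overall: the in-house team 64/109 = 58.7%, Adjuster 2 31/66 = 47.0% → the in-house team
Adjuster 2 wins each claim group but the in-house team wins overall — the comparison reverses. Adjuster 2's claims skew toward complex, which has a lower base rate.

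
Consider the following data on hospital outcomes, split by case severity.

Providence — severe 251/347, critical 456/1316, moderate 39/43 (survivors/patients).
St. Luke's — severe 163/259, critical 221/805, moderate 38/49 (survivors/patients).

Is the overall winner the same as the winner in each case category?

Severe: Providence 251/347 = 72.3%, St. Luke's 163/259 = 62.9% → Providence
Critical: Providence 456/1316 = 34.7%, St. Luke's 221/805 = 27.5% → Providence
Moderate: Providence 39/43 = 90.7%, St. Luke's 38/49 = 77.6% → Providence
Overall: Providence 746/1706 = 43.7%, St. Luke's 422/1113 = 37.9% → Providence
Providence wins overall and in every case group — no reversal.

Yes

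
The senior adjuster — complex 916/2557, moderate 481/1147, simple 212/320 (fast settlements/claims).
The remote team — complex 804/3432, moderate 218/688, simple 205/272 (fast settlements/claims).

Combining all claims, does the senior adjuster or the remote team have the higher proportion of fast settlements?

Complex: the senior adjuster 916/2557 = 35.8%, the remote team 804/3432 = 23.4% → the senior adjuster
Moderate: the senior adjuster 481/1147 = 41.9%, the remote team 218/688 = 31.7% → the senior adjuster
Simple: the senior adjuster 212/320 = 66.2%, the remote team 205/272 = 75.4% → the remote team
Overall: the senior adjuster 1609/4024 = 40.0%, the remote team 1227/4392 = 27.9% → the senior adjuster
(Neither sweeps every claim group, but the senior adjuster has the higher pooled rate.)

the senior adjuster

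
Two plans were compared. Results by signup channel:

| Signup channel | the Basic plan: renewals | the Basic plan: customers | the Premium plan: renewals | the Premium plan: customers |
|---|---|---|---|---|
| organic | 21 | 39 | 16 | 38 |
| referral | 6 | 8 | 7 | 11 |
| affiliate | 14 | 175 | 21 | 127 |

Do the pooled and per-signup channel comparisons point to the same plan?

Organic: the Basic plan 21/39 = 53.8%, the Premium plan 16/38 = 42.1% → the Basic plan
Referral: the Basic plan 6/8 = 75.0%, the Premium plan 7/11 = 63.6% → the Basic plan
Affiliate: the Basic plan 14/175 = 8.0%, the Premium plan 21/127 = 16.5% → the Premium plan
Overall: the Basic plan 41/222 = 18.5%, the Premium plan 44/176 = 25.0% → the Premium plan
Neither sweeps: the Basic plan wins 2 of 3 groups, the Premium plan wins 1. The Premium plan wins overall but not every group — no Simpson reversal.

No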